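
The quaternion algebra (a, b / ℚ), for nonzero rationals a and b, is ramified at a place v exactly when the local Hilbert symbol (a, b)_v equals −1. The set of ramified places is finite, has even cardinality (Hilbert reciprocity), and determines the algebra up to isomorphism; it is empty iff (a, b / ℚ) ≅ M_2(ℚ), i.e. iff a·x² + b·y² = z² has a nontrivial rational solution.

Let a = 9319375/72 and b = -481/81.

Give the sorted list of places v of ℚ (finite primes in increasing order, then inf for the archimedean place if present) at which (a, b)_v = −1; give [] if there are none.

(a, b) ≡ (29822, -481) mod (ℚ^×)²; places V = {2, 3, 5, 13, 31, 37, ∞}.
(a,b)_3: α=-2, u≡2; β=-4, v≡2 (mod 3); (2|3)=-1, (2|3)=-1; sign (−1)^0·-1^-4·-1^-2 = +1.
(a,b)_13: α=1, u≡6; β=1, v≡5 (mod 13); (6|13)=-1, (5|13)=-1; sign (−1)^0·-1^1·-1^1 = +1.
(a,b)_∞: sgn(29822)=+, sgn(-481)=−, so +1.
(a,b)_37: α=1, u≡29; β=1, v≡14 (mod 37); (29|37)=-1, (14|37)=-1; sign (−1)^0·-1^1·-1^1 = +1.
(a,b)_2: α=-3, β=0; u≡7, v≡7 (mod 8); ε(u)ε(v)=1·1, αω(v)=-3·0, βω(u)=0·0; sum ≡ 1  ⇒  -1.
(a,b)_5: α=4, u≡3; β=0, v≡4 (mod 5); (3|5)=-1, (4|5)=+1; sign (−1)^0·-1^0·+1^4 = +1.
(a,b)_31: α=1, u≡8; β=0, v≡22 (mod 31); (8|31)=+1, (22|31)=-1; sign (−1)^0·+1^0·-1^1 = -1.
Ram(29822, -481) = {2, 31}; no ℚ_2-point on the conic.

[2, 31]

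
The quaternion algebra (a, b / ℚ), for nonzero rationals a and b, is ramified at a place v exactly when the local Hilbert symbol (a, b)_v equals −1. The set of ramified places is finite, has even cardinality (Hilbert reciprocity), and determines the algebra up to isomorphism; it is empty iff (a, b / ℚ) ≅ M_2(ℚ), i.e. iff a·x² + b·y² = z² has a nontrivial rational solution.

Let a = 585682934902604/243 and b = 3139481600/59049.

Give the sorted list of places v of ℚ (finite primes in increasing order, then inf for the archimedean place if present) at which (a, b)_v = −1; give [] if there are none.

(a, b) ≡ (33, 30659) mod (ℚ^×)²; places V = {2, 3, 5, 7, 11, 17, 23, 31, 43, ∞}.
(a,b)_17: α=2, u≡16; β=0, v≡9 (mod 17); (16|17)=+1, (9|17)=+1; sign (−1)^0·+1^0·+1^2 = +1.
(a,b)_2: α=2, β=12; u≡1, v≡3 (mod 8); ε(u)ε(v)=0·1, αω(v)=2·1, βω(u)=12·0; sum ≡ 0  ⇒  +1.
(a,b)_7: α=2, u≡5; β=0, v≡6 (mod 7); (5|7)=-1, (6|7)=-1; sign (−1)^0·-1^0·-1^2 = +1.
(a,b)_∞: sgn(33)=+, sgn(30659)=+, so +1.
(a,b)_5: α=0, u≡3; β=2, v≡1 (mod 5); (3|5)=-1, (1|5)=+1; sign (−1)^0·-1^2·+1^0 = +1.
(a,b)_11: α=1, u≡9; β=0, v≡2 (mod 11); (9|11)=+1, (2|11)=-1; sign (−1)^0·+1^0·-1^1 = -1.
(a,b)_23: α=2, u≡17; β=1, v≡11 (mod 23); (17|23)=-1, (11|23)=-1; sign (−1)^0·-1^1·-1^2 = -1.
(a,b)_31: α=2, u≡4; β=1, v≡19 (mod 31); (4|31)=+1, (19|31)=+1; sign (−1)^0·+1^1·+1^2 = +1.
(a,b)_3: α=-5, u≡2; β=-10, v≡2 (mod 3); (2|3)=-1, (2|3)=-1; sign (−1)^0·-1^-10·-1^-5 = -1.
(a,b)_43: α=2, u≡33; β=1, v≡21 (mod 43); (33|43)=-1, (21|43)=+1; sign (−1)^0·-1^1·+1^2 = -1.
|Ram(33, 30659)| = 4, even; anisotropic at {3, 11, 23, 43}.

[3, 11, 23, 43]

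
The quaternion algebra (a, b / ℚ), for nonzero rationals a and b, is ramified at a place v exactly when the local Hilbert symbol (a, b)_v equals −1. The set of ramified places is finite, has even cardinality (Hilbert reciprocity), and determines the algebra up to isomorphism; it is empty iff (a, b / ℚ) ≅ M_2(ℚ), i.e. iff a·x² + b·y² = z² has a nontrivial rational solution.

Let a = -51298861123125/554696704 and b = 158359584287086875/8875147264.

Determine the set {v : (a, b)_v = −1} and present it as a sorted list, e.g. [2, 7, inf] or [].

Mod squares: a ≡ -957, b ≡ 6699. Check v ∈ {∞, 2, 3, 5, 7, 11, 23, 29}.
v=3: a=3^7·(≡2), b=3^9·(≡1) mod 3; (2|3)=-1, (1|3)=+1; (−1)^{7·9·1}·(-1)^9·(+1)^7 = +1.
v=11: a=11^1·(≡9), b=11^1·(≡5) mod 11; (9|11)=+1, (5|11)=+1; (−1)^{1·1·5}·(+1)^1·(+1)^1 = -1.
v=23: a=23^-2·(≡16), b=23^-2·(≡18) mod 23; (16|23)=+1, (18|23)=+1; (−1)^{-2·-2·11}·(+1)^-2·(+1)^-2 = +1.
v=7: a=7^6·(≡2), b=7^9·(≡5) mod 7; (2|7)=+1, (5|7)=-1; (−1)^{6·9·3}·(+1)^9·(-1)^6 = +1.
v=∞: -957 < 0 and 6699 > 0  ⇒  (a,b)_∞ = +1.
v=2: v_2(a)=-20, v_2(b)=-24; units ≡ 3, 3 (mod 8); ε·ε+αω+βω = 1·1+-20·1+-24·1 ≡ 1  ⇒  (a,b)_2 = -1.
v=29: a=29^1·(≡6), b=29^1·(≡6) mod 29; (6|29)=+1, (6|29)=+1; (−1)^{1·1·14}·(+1)^1·(+1)^1 = +1.
v=5: a=5^4·(≡2), b=5^4·(≡1) mod 5; (2|5)=-1, (1|5)=+1; (−1)^{4·4·2}·(-1)^4·(+1)^4 = +1.
Ram(-957, 6699) = {2, 11}; no ℚ_2-point on the conic.

[2, 11]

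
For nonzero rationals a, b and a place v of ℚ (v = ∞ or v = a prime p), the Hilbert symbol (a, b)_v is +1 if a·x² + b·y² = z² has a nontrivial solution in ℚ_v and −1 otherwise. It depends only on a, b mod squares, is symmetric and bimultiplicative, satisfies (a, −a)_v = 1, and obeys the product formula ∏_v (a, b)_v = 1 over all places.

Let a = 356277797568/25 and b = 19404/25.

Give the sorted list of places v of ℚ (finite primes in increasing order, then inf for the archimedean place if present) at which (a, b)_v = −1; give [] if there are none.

[2, 3, 11, 17]

(a, b) ≡ (567987, 11) mod (ℚ^×)²; places V = {2, 3, 5, 7, 11, 17, 37, 43, ∞}.
(a,b)_5: α=-2, u≡3; β=-2, v≡4 (mod 5); (3|5)=-1, (4|5)=+1; sign (−1)^0·-1^-2·+1^-2 = +1.
(a,b)_11: α=2, u≡2; β=1, v≡5 (mod 11); (2|11)=-1, (5|11)=+1; sign (−1)^0·-1^1·+1^2 = -1.
(a,b)_∞: sgn(567987)=+, sgn(11)=+, so +1.
(a,b)_2: α=6, β=2; u≡3, v≡3 (mod 8); ε(u)ε(v)=1·1, αω(v)=6·1, βω(u)=2·1; sum ≡ 1  ⇒  -1.
(a,b)_37: α=1, u≡1; β=0, v≡11 (mod 37); (1|37)=+1, (11|37)=+1; sign (−1)^0·+1^0·+1^1 = +1.
(a,b)_17: α=1, u≡7; β=0, v≡3 (mod 17); (7|17)=-1, (3|17)=-1; sign (−1)^0·-1^0·-1^1 = -1.
(a,b)_43: α=1, u≡28; β=0, v≡40 (mod 43); (28|43)=-1, (40|43)=+1; sign (−1)^0·-1^0·+1^1 = +1.
(a,b)_3: α=5, u≡2; β=2, v≡2 (mod 3); (2|3)=-1, (2|3)=-1; sign (−1)^0·-1^2·-1^5 = -1.
(a,b)_7: α=1, u≡1; β=2, v≡1 (mod 7); (1|7)=+1, (1|7)=+1; sign (−1)^0·+1^2·+1^1 = +1.
Ram(567987, 11) = {2, 3, 11, 17}; no ℚ_2-point on the conic.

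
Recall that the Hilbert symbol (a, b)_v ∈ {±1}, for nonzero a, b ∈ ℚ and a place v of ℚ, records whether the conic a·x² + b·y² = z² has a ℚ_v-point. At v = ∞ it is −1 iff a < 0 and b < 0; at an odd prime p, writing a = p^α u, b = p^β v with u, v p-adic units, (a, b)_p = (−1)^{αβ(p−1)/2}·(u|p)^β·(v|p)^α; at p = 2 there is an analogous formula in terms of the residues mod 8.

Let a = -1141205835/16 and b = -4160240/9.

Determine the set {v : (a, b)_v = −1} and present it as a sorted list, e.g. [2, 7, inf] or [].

[17, inf]

Mod squares: a ≡ -64515, b ≡ -260015. Check v ∈ {∞, 2, 3, 5, 7, 11, 17, 19, 23}.
v=7: a=7^2·(≡1), b=7^1·(≡4) mod 7; (1|7)=+1, (4|7)=+1; (−1)^{2·1·3}·(+1)^1·(+1)^2 = +1.
v=5: a=5^1·(≡3), b=5^1·(≡3) mod 5; (3|5)=-1, (3|5)=-1; (−1)^{1·1·2}·(-1)^1·(-1)^1 = +1.
v=23: a=23^1·(≡3), b=23^1·(≡17) mod 23; (3|23)=+1, (17|23)=-1; (−1)^{1·1·11}·(+1)^1·(-1)^1 = +1.
v=19: a=19^2·(≡5), b=19^1·(≡8) mod 19; (5|19)=+1, (8|19)=-1; (−1)^{2·1·9}·(+1)^1·(-1)^2 = +1.
v=2: v_2(a)=-4, v_2(b)=4; units ≡ 5, 1 (mod 8); ε·ε+αω+βω = 0·0+-4·0+4·1 ≡ 0  ⇒  (a,b)_2 = +1.
v=3: a=3^1·(≡2), b=3^-2·(≡1) mod 3; (2|3)=-1, (1|3)=+1; (−1)^{1·-2·1}·(-1)^-2·(+1)^1 = +1.
v=∞: -64515 < 0 and -260015 < 0  ⇒  (a,b)_∞ = -1.
v=17: a=17^1·(≡2), b=17^1·(≡7) mod 17; (2|17)=+1, (7|17)=-1; (−1)^{1·1·8}·(+1)^1·(-1)^1 = -1.
v=11: a=11^1·(≡4), b=11^0·(≡9) mod 11; (4|11)=+1, (9|11)=+1; (−1)^{1·0·5}·(+1)^0·(+1)^1 = +1.
(-64515, -260015 / ℚ) ramifies at {17, ∞}: a division algebra.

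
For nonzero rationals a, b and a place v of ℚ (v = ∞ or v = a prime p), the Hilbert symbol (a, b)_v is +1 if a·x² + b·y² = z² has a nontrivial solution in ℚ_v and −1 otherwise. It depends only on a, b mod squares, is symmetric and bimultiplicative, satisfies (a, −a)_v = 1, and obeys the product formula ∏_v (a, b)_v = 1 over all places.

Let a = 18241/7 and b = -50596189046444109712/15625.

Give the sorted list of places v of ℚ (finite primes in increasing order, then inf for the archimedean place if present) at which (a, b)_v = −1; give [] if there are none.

(a, b) ≡ (127687, -3958297) mod (ℚ^×)²; places V = {2, 5, 7, 17, 29, 31, 37, ∞}.
(a,b)_7: α=-1, u≡6; β=5, v≡6 (mod 7); (6|7)=-1, (6|7)=-1; sign (−1)^1·-1^5·-1^-1 = -1.
(a,b)_∞: sgn(127687)=+, sgn(-3958297)=−, so +1.
(a,b)_31: α=0, u≡24; β=1, v≡10 (mod 31); (24|31)=-1, (10|31)=+1; sign (−1)^0·-1^1·+1^0 = -1.
(a,b)_5: α=0, u≡3; β=-6, v≡3 (mod 5); (3|5)=-1, (3|5)=-1; sign (−1)^0·-1^-6·-1^0 = +1.
(a,b)_29: α=1, u≡7; β=3, v≡26 (mod 29); (7|29)=+1, (26|29)=-1; sign (−1)^0·+1^3·-1^1 = -1.
(a,b)_2: α=0, β=4; u≡7, v≡7 (mod 8); ε(u)ε(v)=1·1, αω(v)=0·0, βω(u)=4·0; sum ≡ 1  ⇒  -1.
(a,b)_37: α=1, u≡7; β=3, v≡24 (mod 37); (7|37)=+1, (24|37)=-1; sign (−1)^0·+1^3·-1^1 = -1.
(a,b)_17: α=1, u≡10; β=3, v≡4 (mod 17); (10|17)=-1, (4|17)=+1; sign (−1)^0·-1^3·+1^1 = -1.
(127687, -3958297 / ℚ) ramifies at {2, 7, 17, 29, 31, 37}: a division algebra.

[2, 7, 17, 29, 31, 37]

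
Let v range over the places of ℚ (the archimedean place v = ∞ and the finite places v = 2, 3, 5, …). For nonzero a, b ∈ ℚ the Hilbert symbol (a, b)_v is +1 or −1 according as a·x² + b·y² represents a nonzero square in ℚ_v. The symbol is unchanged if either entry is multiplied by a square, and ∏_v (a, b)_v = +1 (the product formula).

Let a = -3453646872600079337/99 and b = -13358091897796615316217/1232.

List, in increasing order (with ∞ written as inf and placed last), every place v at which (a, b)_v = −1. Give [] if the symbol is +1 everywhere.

[7, 13, 17, 19, 29, inf]

Mod squares: a ≡ -42427, b ≡ -7436429. Check v ∈ {∞, 2, 3, 7, 11, 13, 17, 19, 23, 29}.
v=19: a=19^1·(≡1), b=19^1·(≡16) mod 19; (1|19)=+1, (16|19)=+1; (−1)^{1·1·9}·(+1)^1·(+1)^1 = -1.
v=13: a=13^2·(≡2), b=13^3·(≡5) mod 13; (2|13)=-1, (5|13)=-1; (−1)^{2·3·6}·(-1)^3·(-1)^2 = -1.
v=∞: -42427 < 0 and -7436429 < 0  ⇒  (a,b)_∞ = -1.
v=17: a=17^2·(≡5), b=17^3·(≡5) mod 17; (5|17)=-1, (5|17)=-1; (−1)^{2·3·8}·(-1)^3·(-1)^2 = -1.
v=29: a=29^5·(≡4), b=29^6·(≡2) mod 29; (4|29)=+1, (2|29)=-1; (−1)^{5·6·14}·(+1)^6·(-1)^5 = -1.
v=3: a=3^-2·(≡2), b=3^2·(≡1) mod 3; (2|3)=-1, (1|3)=+1; (−1)^{-2·2·1}·(-1)^2·(+1)^-2 = +1.
v=23: a=23^2·(≡12), b=23^3·(≡15) mod 23; (12|23)=+1, (15|23)=-1; (−1)^{2·3·11}·(+1)^3·(-1)^2 = +1.
v=2: v_2(a)=0, v_2(b)=-4; units ≡ 5, 3 (mod 8); ε·ε+αω+βω = 0·1+0·1+-4·1 ≡ 0  ⇒  (a,b)_2 = +1.
v=7: a=7^3·(≡2), b=7^-1·(≡4) mod 7; (2|7)=+1, (4|7)=+1; (−1)^{3·-1·3}·(+1)^-1·(+1)^3 = -1.
v=11: a=11^-1·(≡3), b=11^-1·(≡10) mod 11; (3|11)=+1, (10|11)=-1; (−1)^{-1·-1·5}·(+1)^-1·(-1)^-1 = +1.
Ram(-42427, -7436429) = {7, 13, 17, 19, 29, ∞}; no ℚ_7-point on the conic.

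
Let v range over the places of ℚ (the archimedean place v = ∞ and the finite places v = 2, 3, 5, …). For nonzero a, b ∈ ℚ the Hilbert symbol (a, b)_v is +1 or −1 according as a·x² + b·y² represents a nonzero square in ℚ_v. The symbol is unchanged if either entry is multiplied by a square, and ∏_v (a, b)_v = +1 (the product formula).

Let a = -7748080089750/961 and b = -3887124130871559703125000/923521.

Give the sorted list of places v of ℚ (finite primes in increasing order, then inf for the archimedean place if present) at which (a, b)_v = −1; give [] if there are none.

[2, 3, 11, inf]

(a, b) ≡ (-2310, -4290) mod (ℚ^×)²; places V = {2, 3, 5, 7, 11, 13, 31, ∞}.
(a,b)_31: α=-2, u≡22; β=-4, v≡16 (mod 31); (22|31)=-1, (16|31)=+1; sign (−1)^0·-1^-4·+1^-2 = +1.
(a,b)_3: α=9, u≡1; β=15, v≡1 (mod 3); (1|3)=+1, (1|3)=+1; sign (−1)^1·+1^15·+1^9 = -1.
(a,b)_2: α=1, β=3; u≡5, v≡7 (mod 8); ε(u)ε(v)=0·1, αω(v)=1·0, βω(u)=3·1; sum ≡ 1  ⇒  -1.
(a,b)_∞: sgn(-2310)=−, sgn(-4290)=−, so -1.
(a,b)_5: α=3, u≡2; β=9, v≡2 (mod 5); (2|5)=-1, (2|5)=-1; sign (−1)^0·-1^9·-1^3 = +1.
(a,b)_11: α=3, u≡7; β=5, v≡7 (mod 11); (7|11)=-1, (7|11)=-1; sign (−1)^1·-1^5·-1^3 = -1.
(a,b)_13: α=2, u≡1; β=3, v≡8 (mod 13); (1|13)=+1, (8|13)=-1; sign (−1)^0·+1^3·-1^2 = +1.
(a,b)_7: α=1, u≡6; β=2, v≡4 (mod 7); (6|7)=-1, (4|7)=+1; sign (−1)^0·-1^2·+1^1 = +1.
|Ram(-2310, -4290)| = 4, even; anisotropic at {2, 3, 11, ∞}.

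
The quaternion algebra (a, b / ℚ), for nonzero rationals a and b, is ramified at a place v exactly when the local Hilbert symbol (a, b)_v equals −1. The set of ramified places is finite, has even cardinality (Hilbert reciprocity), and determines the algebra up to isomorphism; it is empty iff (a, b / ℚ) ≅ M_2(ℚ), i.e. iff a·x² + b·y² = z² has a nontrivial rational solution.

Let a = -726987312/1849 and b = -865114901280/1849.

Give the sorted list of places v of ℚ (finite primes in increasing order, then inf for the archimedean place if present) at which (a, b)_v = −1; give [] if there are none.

(a, b) ≡ (-667, -793730) mod (ℚ^×)²; places V = {2, 3, 5, 7, 17, 23, 29, 43, ∞}.
(a,b)_3: α=4, u≡2; β=4, v≡1 (mod 3); (2|3)=-1, (1|3)=+1; sign (−1)^0·-1^4·+1^4 = +1.
(a,b)_5: α=0, u≡2; β=1, v≡1 (mod 5); (2|5)=-1, (1|5)=+1; sign (−1)^0·-1^1·+1^0 = -1.
(a,b)_∞: sgn(-667)=−, sgn(-793730)=−, so -1.
(a,b)_23: α=1, u≡15; β=1, v≡2 (mod 23); (15|23)=-1, (2|23)=+1; sign (−1)^1·-1^1·+1^1 = +1.
(a,b)_43: α=-2, u≡14; β=-2, v≡19 (mod 43); (14|43)=+1, (19|43)=-1; sign (−1)^0·+1^-2·-1^-2 = +1.
(a,b)_2: α=4, β=5; u≡5, v≡7 (mod 8); ε(u)ε(v)=0·1, αω(v)=4·0, βω(u)=5·1; sum ≡ 1  ⇒  -1.
(a,b)_17: α=0, u≡15; β=1, v≡13 (mod 17); (15|17)=+1, (13|17)=+1; sign (−1)^0·+1^1·+1^0 = +1.
(a,b)_7: α=0, u≡5; β=1, v≡3 (mod 7); (5|7)=-1, (3|7)=-1; sign (−1)^0·-1^1·-1^0 = -1.
(a,b)_29: α=3, u≡16; β=3, v≡16 (mod 29); (16|29)=+1, (16|29)=+1; sign (−1)^0·+1^3·+1^3 = +1.
(-667, -793730 / ℚ) ramifies at {2, 5, 7, ∞}: a division algebra.

[2, 5, 7, inf]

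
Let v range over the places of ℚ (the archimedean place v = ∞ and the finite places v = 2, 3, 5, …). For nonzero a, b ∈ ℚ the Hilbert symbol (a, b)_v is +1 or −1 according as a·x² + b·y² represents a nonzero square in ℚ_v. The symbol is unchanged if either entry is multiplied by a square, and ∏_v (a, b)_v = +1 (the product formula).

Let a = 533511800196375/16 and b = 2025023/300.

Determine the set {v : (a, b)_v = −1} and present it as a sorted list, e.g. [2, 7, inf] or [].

[11, 13]

(a, b) ≡ (255, 429) mod (ℚ^×)²; places V = {2, 3, 5, 7, 11, 13, 17, ∞}.
(a,b)_2: α=-4, β=-2; u≡7, v≡5 (mod 8); ε(u)ε(v)=1·0, αω(v)=-4·1, βω(u)=-2·0; sum ≡ 0  ⇒  +1.
(a,b)_13: α=2, u≡2; β=1, v≡5 (mod 13); (2|13)=-1, (5|13)=-1; sign (−1)^0·-1^1·-1^2 = -1.
(a,b)_3: α=1, u≡1; β=-1, v≡2 (mod 3); (1|3)=+1, (2|3)=-1; sign (−1)^1·+1^-1·-1^1 = +1.
(a,b)_∞: sgn(255)=+, sgn(429)=+, so +1.
(a,b)_17: α=5, u≡13; β=2, v≡8 (mod 17); (13|17)=+1, (8|17)=+1; sign (−1)^0·+1^2·+1^5 = +1.
(a,b)_7: α=2, u≡6; β=2, v≡1 (mod 7); (6|7)=-1, (1|7)=+1; sign (−1)^0·-1^2·+1^2 = +1.
(a,b)_11: α=2, u≡7; β=1, v≡10 (mod 11); (7|11)=-1, (10|11)=-1; sign (−1)^0·-1^1·-1^2 = -1.
(a,b)_5: α=3, u≡1; β=-2, v≡4 (mod 5); (1|5)=+1, (4|5)=+1; sign (−1)^0·+1^-2·+1^3 = +1.
(255, 429 / ℚ) ramifies at {11, 13}: a division algebra.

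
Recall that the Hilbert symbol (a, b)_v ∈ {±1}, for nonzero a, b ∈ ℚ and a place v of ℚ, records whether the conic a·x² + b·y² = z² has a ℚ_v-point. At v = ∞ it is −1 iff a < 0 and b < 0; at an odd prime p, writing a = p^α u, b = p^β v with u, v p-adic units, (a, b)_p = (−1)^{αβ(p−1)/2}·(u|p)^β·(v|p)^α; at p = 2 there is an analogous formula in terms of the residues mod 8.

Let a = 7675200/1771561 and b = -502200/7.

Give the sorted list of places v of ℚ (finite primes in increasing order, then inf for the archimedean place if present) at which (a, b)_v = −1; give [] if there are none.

Mod squares: a ≡ 533, b ≡ -434. Check v ∈ {∞, 2, 3, 5, 7, 11, 13, 31, 41}.
v=41: a=41^1·(≡11), b=41^0·(≡13) mod 41; (11|41)=-1, (13|41)=-1; (−1)^{1·0·20}·(-1)^0·(-1)^1 = -1.
v=∞: 533 > 0 and -434 < 0  ⇒  (a,b)_∞ = +1.
v=2: v_2(a)=6, v_2(b)=3; units ≡ 5, 7 (mod 8); ε·ε+αω+βω = 0·1+6·0+3·1 ≡ 1  ⇒  (a,b)_2 = -1.
v=5: a=5^2·(≡3), b=5^2·(≡1) mod 5; (3|5)=-1, (1|5)=+1; (−1)^{2·2·2}·(-1)^2·(+1)^2 = +1.
v=13: a=13^1·(≡8), b=13^0·(≡6) mod 13; (8|13)=-1, (6|13)=-1; (−1)^{1·0·6}·(-1)^0·(-1)^1 = -1.
v=11: a=11^-6·(≡5), b=11^0·(≡7) mod 11; (5|11)=+1, (7|11)=-1; (−1)^{-6·0·5}·(+1)^0·(-1)^-6 = +1.
v=31: a=31^0·(≡24), b=31^1·(≡24) mod 31; (24|31)=-1, (24|31)=-1; (−1)^{0·1·15}·(-1)^1·(-1)^0 = -1.
v=3: a=3^2·(≡2), b=3^4·(≡1) mod 3; (2|3)=-1, (1|3)=+1; (−1)^{2·4·1}·(-1)^4·(+1)^2 = +1.
v=7: a=7^0·(≡1), b=7^-1·(≡1) mod 7; (1|7)=+1, (1|7)=+1; (−1)^{0·-1·3}·(+1)^-1·(+1)^0 = +1.
|Ram(533, -434)| = 4, even; anisotropic at {2, 13, 31, 41}.

[2, 13, 31, 41]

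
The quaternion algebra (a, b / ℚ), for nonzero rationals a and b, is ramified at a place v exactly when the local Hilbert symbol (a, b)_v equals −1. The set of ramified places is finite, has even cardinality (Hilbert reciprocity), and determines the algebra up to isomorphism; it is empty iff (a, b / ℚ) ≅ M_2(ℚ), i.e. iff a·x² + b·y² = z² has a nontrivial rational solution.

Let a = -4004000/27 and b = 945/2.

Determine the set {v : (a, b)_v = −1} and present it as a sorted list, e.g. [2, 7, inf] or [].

[3, 5, 7, 13]

(a, b) ≡ (-30030, 210) mod (ℚ^×)²; places V = {2, 3, 5, 7, 11, 13, ∞}.
(a,b)_11: α=1, u≡9; β=0, v≡5 (mod 11); (9|11)=+1, (5|11)=+1; sign (−1)^0·+1^0·+1^1 = +1.
(a,b)_2: α=5, β=-1; u≡1, v≡1 (mod 8); ε(u)ε(v)=0·0, αω(v)=5·0, βω(u)=-1·0; sum ≡ 0  ⇒  +1.
(a,b)_∞: sgn(-30030)=−, sgn(210)=+, so +1.
(a,b)_7: α=1, u≡2; β=1, v≡1 (mod 7); (2|7)=+1, (1|7)=+1; sign (−1)^1·+1^1·+1^1 = -1.
(a,b)_3: α=-3, u≡1; β=3, v≡1 (mod 3); (1|3)=+1, (1|3)=+1; sign (−1)^1·+1^3·+1^-3 = -1.
(a,b)_13: α=1, u≡9; β=0, v≡11 (mod 13); (9|13)=+1, (11|13)=-1; sign (−1)^0·+1^0·-1^1 = -1.
(a,b)_5: α=3, u≡4; β=1, v≡2 (mod 5); (4|5)=+1, (2|5)=-1; sign (−1)^0·+1^1·-1^3 = -1.
(-30030, 210 / ℚ) ramifies at {3, 5, 7, 13}: a division algebra.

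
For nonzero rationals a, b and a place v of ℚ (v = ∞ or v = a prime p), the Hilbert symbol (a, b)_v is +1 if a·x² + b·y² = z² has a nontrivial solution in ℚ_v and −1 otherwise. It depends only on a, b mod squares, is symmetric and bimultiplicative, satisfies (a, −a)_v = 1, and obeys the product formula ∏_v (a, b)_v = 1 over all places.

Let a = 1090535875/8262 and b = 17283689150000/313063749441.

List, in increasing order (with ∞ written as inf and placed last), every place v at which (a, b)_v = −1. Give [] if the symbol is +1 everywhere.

Mod squares: a ≡ 72930, b ≡ 1235. Check v ∈ {∞, 2, 3, 5, 7, 11, 13, 17, 19, 23, 53}.
v=19: a=19^2·(≡10), b=19^1·(≡12) mod 19; (10|19)=-1, (12|19)=-1; (−1)^{2·1·9}·(-1)^1·(-1)^2 = -1.
v=13: a=13^3·(≡5), b=13^5·(≡3) mod 13; (5|13)=-1, (3|13)=+1; (−1)^{3·5·6}·(-1)^5·(+1)^3 = -1.
v=5: a=5^3·(≡1), b=5^5·(≡3) mod 5; (1|5)=+1, (3|5)=-1; (−1)^{3·5·2}·(+1)^5·(-1)^3 = -1.
v=17: a=17^-1·(≡7), b=17^-2·(≡14) mod 17; (7|17)=-1, (14|17)=-1; (−1)^{-1·-2·8}·(-1)^-2·(-1)^-1 = -1.
v=2: v_2(a)=-1, v_2(b)=4; units ≡ 1, 3 (mod 8); ε·ε+αω+βω = 0·1+-1·1+4·0 ≡ 1  ⇒  (a,b)_2 = -1.
v=∞: 72930 > 0 and 1235 > 0  ⇒  (a,b)_∞ = +1.
v=23: a=23^0·(≡15), b=23^-2·(≡9) mod 23; (15|23)=-1, (9|23)=+1; (−1)^{0·-2·11}·(-1)^-2·(+1)^0 = +1.
v=53: a=53^0·(≡39), b=53^-2·(≡28) mod 53; (39|53)=-1, (28|53)=+1; (−1)^{0·-2·26}·(-1)^-2·(+1)^0 = +1.
v=11: a=11^1·(≡2), b=11^0·(≡3) mod 11; (2|11)=-1, (3|11)=+1; (−1)^{1·0·5}·(-1)^0·(+1)^1 = +1.
v=7: a=7^0·(≡1), b=7^2·(≡6) mod 7; (1|7)=+1, (6|7)=-1; (−1)^{0·2·3}·(+1)^2·(-1)^0 = +1.
v=3: a=3^-5·(≡1), b=3^-6·(≡2) mod 3; (1|3)=+1, (2|3)=-1; (−1)^{-5·-6·1}·(+1)^-6·(-1)^-5 = -1.
Ram(72930, 1235) = {2, 3, 5, 13, 17, 19}; no ℚ_2-point on the conic.

[2, 3, 5, 13, 17, 19]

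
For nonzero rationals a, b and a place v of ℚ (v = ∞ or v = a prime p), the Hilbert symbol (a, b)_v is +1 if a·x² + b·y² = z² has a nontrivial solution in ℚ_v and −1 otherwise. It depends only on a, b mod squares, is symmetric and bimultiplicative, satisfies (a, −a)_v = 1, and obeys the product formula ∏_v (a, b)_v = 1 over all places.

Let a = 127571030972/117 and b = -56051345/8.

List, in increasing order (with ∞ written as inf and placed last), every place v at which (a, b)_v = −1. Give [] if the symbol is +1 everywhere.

(a, b) ≡ (19019, -46690) mod (ℚ^×)²; places V = {2, 3, 5, 7, 11, 13, 19, 23, 29, ∞}.
(a,b)_3: α=-2, u≡2; β=0, v≡2 (mod 3); (2|3)=-1, (2|3)=-1; sign (−1)^0·-1^0·-1^-2 = +1.
(a,b)_23: α=2, u≡11; β=1, v≡11 (mod 23); (11|23)=-1, (11|23)=-1; sign (−1)^0·-1^1·-1^2 = -1.
(a,b)_∞: sgn(19019)=+, sgn(-46690)=−, so +1.
(a,b)_7: α=3, u≡1; β=5, v≡4 (mod 7); (1|7)=+1, (4|7)=+1; sign (−1)^1·+1^5·+1^3 = -1.
(a,b)_2: α=2, β=-3; u≡3, v≡7 (mod 8); ε(u)ε(v)=1·1, αω(v)=2·0, βω(u)=-3·1; sum ≡ 0  ⇒  +1.
(a,b)_5: α=0, u≡1; β=1, v≡2 (mod 5); (1|5)=+1, (2|5)=-1; sign (−1)^0·+1^1·-1^0 = +1.
(a,b)_11: α=1, u≡8; β=0, v≡3 (mod 11); (8|11)=-1, (3|11)=+1; sign (−1)^0·-1^0·+1^1 = +1.
(a,b)_13: α=-1, u≡11; β=0, v≡5 (mod 13); (11|13)=-1, (5|13)=-1; sign (−1)^0·-1^0·-1^-1 = -1.
(a,b)_29: α=2, u≡1; β=1, v≡2 (mod 29); (1|29)=+1, (2|29)=-1; sign (−1)^0·+1^1·-1^2 = +1.
(a,b)_19: α=1, u≡8; β=0, v≡10 (mod 19); (8|19)=-1, (10|19)=-1; sign (−1)^0·-1^0·-1^1 = -1.
(19019, -46690 / ℚ) ramifies at {7, 13, 19, 23}: a division algebra.

[7, 13, 19, 23]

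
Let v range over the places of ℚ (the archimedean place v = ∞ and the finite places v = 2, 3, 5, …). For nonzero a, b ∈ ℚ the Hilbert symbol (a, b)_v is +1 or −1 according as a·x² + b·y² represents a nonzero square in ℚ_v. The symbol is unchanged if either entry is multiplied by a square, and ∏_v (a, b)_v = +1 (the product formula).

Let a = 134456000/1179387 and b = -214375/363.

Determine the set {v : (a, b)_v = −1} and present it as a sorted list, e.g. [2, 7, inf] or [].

[3, 7]

(a, b) ≡ (105, -21) mod (ℚ^×)²; places V = {2, 3, 5, 7, 11, 19, ∞}.
(a,b)_19: α=-2, u≡8; β=0, v≡1 (mod 19); (8|19)=-1, (1|19)=+1; sign (−1)^0·-1^0·+1^-2 = +1.
(a,b)_5: α=3, u≡4; β=4, v≡4 (mod 5); (4|5)=+1, (4|5)=+1; sign (−1)^0·+1^4·+1^3 = +1.
(a,b)_7: α=5, u≡1; β=3, v≡2 (mod 7); (1|7)=+1, (2|7)=+1; sign (−1)^1·+1^3·+1^5 = -1.
(a,b)_∞: sgn(105)=+, sgn(-21)=−, so +1.
(a,b)_2: α=6, β=0; u≡1, v≡3 (mod 8); ε(u)ε(v)=0·1, αω(v)=6·1, βω(u)=0·0; sum ≡ 0  ⇒  +1.
(a,b)_3: α=-3, u≡2; β=-1, v≡2 (mod 3); (2|3)=-1, (2|3)=-1; sign (−1)^1·-1^-1·-1^-3 = -1.
(a,b)_11: α=-2, u≡8; β=-2, v≡5 (mod 11); (8|11)=-1, (5|11)=+1; sign (−1)^0·-1^-2·+1^-2 = +1.
(105, -21 / ℚ) ramifies at {3, 7}: a division algebra.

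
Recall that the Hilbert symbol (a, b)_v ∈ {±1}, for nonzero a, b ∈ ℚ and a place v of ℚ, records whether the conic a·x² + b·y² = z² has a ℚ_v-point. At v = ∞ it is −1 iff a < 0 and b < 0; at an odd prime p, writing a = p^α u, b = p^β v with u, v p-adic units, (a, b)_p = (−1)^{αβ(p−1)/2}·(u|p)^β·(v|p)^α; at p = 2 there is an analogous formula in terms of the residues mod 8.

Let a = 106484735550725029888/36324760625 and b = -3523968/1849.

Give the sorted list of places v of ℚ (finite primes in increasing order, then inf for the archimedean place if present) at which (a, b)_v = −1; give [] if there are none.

[13, 23]

Mod squares: a ≡ 10166, b ≡ -6118. Check v ∈ {∞, 2, 3, 5, 7, 13, 17, 19, 23, 41, 43}.
v=23: a=23^5·(≡21), b=23^1·(≡19) mod 23; (21|23)=-1, (19|23)=-1; (−1)^{5·1·11}·(-1)^1·(-1)^5 = -1.
v=43: a=43^-4·(≡27), b=43^-2·(≡11) mod 43; (27|43)=-1, (11|43)=+1; (−1)^{-4·-2·21}·(-1)^-2·(+1)^-4 = +1.
v=7: a=7^0·(≡2), b=7^1·(≡2) mod 7; (2|7)=+1, (2|7)=+1; (−1)^{0·1·3}·(+1)^1·(+1)^0 = +1.
v=41: a=41^2·(≡9), b=41^0·(≡16) mod 41; (9|41)=+1, (16|41)=+1; (−1)^{2·0·20}·(+1)^0·(+1)^2 = +1.
v=17: a=17^-1·(≡7), b=17^0·(≡1) mod 17; (7|17)=-1, (1|17)=+1; (−1)^{-1·0·8}·(-1)^0·(+1)^-1 = +1.
v=2: v_2(a)=21, v_2(b)=7; units ≡ 3, 5 (mod 8); ε·ε+αω+βω = 1·0+21·1+7·1 ≡ 0  ⇒  (a,b)_2 = +1.
v=19: a=19^2·(≡6), b=19^1·(≡1) mod 19; (6|19)=+1, (1|19)=+1; (−1)^{2·1·9}·(+1)^1·(+1)^2 = +1.
v=13: a=13^1·(≡2), b=13^0·(≡11) mod 13; (2|13)=-1, (11|13)=-1; (−1)^{1·0·6}·(-1)^0·(-1)^1 = -1.
v=5: a=5^-4·(≡4), b=5^0·(≡3) mod 5; (4|5)=+1, (3|5)=-1; (−1)^{-4·0·2}·(+1)^0·(-1)^-4 = +1.
v=∞: 10166 > 0 and -6118 < 0  ⇒  (a,b)_∞ = +1.
v=3: a=3^0·(≡2), b=3^2·(≡2) mod 3; (2|3)=-1, (2|3)=-1; (−1)^{0·2·1}·(-1)^2·(-1)^0 = +1.
(10166, -6118 / ℚ) ramifies at {13, 23}: a division algebra.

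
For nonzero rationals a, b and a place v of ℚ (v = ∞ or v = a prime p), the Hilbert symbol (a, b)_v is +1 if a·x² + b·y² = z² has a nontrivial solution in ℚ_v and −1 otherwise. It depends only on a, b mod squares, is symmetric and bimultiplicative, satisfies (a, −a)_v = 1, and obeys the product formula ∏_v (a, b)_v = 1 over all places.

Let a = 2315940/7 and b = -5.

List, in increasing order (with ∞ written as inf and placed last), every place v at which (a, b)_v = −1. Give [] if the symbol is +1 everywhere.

[2, 11]

Mod squares: a ≡ 33495, b ≡ -5. Check v ∈ {∞, 2, 3, 5, 7, 11, 29}.
v=29: a=29^1·(≡24), b=29^0·(≡24) mod 29; (24|29)=+1, (24|29)=+1; (−1)^{1·0·14}·(+1)^0·(+1)^1 = +1.
v=7: a=7^-1·(≡4), b=7^0·(≡2) mod 7; (4|7)=+1, (2|7)=+1; (−1)^{-1·0·3}·(+1)^0·(+1)^-1 = +1.
v=∞: 33495 > 0 and -5 < 0  ⇒  (a,b)_∞ = +1.
v=2: v_2(a)=2, v_2(b)=0; units ≡ 7, 3 (mod 8); ε·ε+αω+βω = 1·1+2·1+0·0 ≡ 1  ⇒  (a,b)_2 = -1.
v=11: a=11^3·(≡5), b=11^0·(≡6) mod 11; (5|11)=+1, (6|11)=-1; (−1)^{3·0·5}·(+1)^0·(-1)^3 = -1.
v=3: a=3^1·(≡2), b=3^0·(≡1) mod 3; (2|3)=-1, (1|3)=+1; (−1)^{1·0·1}·(-1)^0·(+1)^1 = +1.
v=5: a=5^1·(≡4), b=5^1·(≡4) mod 5; (4|5)=+1, (4|5)=+1; (−1)^{1·1·2}·(+1)^1·(+1)^1 = +1.
Ram(33495, -5) = {2, 11}; no ℚ_2-point on the conic.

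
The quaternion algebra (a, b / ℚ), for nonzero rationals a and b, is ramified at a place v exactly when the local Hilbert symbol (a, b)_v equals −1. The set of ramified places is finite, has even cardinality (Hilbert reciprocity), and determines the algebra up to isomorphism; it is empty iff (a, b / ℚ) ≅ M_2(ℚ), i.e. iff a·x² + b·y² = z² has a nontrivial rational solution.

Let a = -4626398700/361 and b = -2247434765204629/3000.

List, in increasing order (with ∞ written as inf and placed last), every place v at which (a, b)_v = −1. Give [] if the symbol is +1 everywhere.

(a, b) ≡ (-3, -39270) mod (ℚ^×)²; places V = {2, 3, 5, 7, 11, 13, 17, 19, ∞}.
(a,b)_3: α=3, u≡2; β=-1, v≡2 (mod 3); (2|3)=-1, (2|3)=-1; sign (−1)^1·-1^-1·-1^3 = -1.
(a,b)_2: α=2, β=-3; u≡5, v≡5 (mod 8); ε(u)ε(v)=0·0, αω(v)=2·1, βω(u)=-3·1; sum ≡ 1  ⇒  -1.
(a,b)_11: α=2, u≡10; β=5, v≡9 (mod 11); (10|11)=-1, (9|11)=+1; sign (−1)^0·-1^5·+1^2 = -1.
(a,b)_7: α=2, u≡2; β=5, v≡4 (mod 7); (2|7)=+1, (4|7)=+1; sign (−1)^0·+1^5·+1^2 = +1.
(a,b)_19: α=-2, u≡11; β=0, v≡8 (mod 19); (11|19)=+1, (8|19)=-1; sign (−1)^0·+1^0·-1^-2 = +1.
(a,b)_17: α=2, u≡14; β=3, v≡1 (mod 17); (14|17)=-1, (1|17)=+1; sign (−1)^0·-1^3·+1^2 = -1.
(a,b)_∞: sgn(-3)=−, sgn(-39270)=−, so -1.
(a,b)_13: α=0, u≡9; β=2, v≡9 (mod 13); (9|13)=+1, (9|13)=+1; sign (−1)^0·+1^2·+1^0 = +1.
(a,b)_5: α=2, u≡2; β=-3, v≡4 (mod 5); (2|5)=-1, (4|5)=+1; sign (−1)^0·-1^-3·+1^2 = -1.
|Ram(-3, -39270)| = 6, even; anisotropic at {2, 3, 5, 11, 17, ∞}.

[2, 3, 5, 11, 17, inf]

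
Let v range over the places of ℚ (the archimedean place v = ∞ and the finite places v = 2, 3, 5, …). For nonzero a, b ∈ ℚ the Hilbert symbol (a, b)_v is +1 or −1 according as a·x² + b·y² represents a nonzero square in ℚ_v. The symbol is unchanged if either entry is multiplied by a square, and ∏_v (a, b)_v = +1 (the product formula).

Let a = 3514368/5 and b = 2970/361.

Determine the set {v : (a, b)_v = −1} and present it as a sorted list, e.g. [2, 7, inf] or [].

[2, 3, 5, 13]

(a, b) ≡ (4290, 330) mod (ℚ^×)²; places V = {2, 3, 5, 11, 13, 19, ∞}.
(a,b)_19: α=0, u≡18; β=-2, v≡6 (mod 19); (18|19)=-1, (6|19)=+1; sign (−1)^0·-1^-2·+1^0 = +1.
(a,b)_2: α=13, β=1; u≡1, v≡5 (mod 8); ε(u)ε(v)=0·0, αω(v)=13·1, βω(u)=1·0; sum ≡ 1  ⇒  -1.
(a,b)_∞: sgn(4290)=+, sgn(330)=+, so +1.
(a,b)_13: α=1, u≡8; β=0, v≡11 (mod 13); (8|13)=-1, (11|13)=-1; sign (−1)^0·-1^0·-1^1 = -1.
(a,b)_5: α=-1, u≡3; β=1, v≡4 (mod 5); (3|5)=-1, (4|5)=+1; sign (−1)^0·-1^1·+1^-1 = -1.
(a,b)_11: α=1, u≡3; β=1, v≡8 (mod 11); (3|11)=+1, (8|11)=-1; sign (−1)^1·+1^1·-1^1 = +1.
(a,b)_3: α=1, u≡2; β=3, v≡2 (mod 3); (2|3)=-1, (2|3)=-1; sign (−1)^1·-1^3·-1^1 = -1.
(4290, 330 / ℚ) ramifies at {2, 3, 5, 13}: a division algebra.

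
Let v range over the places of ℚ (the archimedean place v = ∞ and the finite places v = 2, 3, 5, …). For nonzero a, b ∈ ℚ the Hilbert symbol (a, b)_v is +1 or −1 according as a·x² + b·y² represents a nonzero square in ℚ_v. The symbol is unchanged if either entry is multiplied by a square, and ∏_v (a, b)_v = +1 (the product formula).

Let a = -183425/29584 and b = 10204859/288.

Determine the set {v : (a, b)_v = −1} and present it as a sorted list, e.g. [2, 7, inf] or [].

(a, b) ≡ (-7337, 21238) mod (ℚ^×)²; places V = {2, 3, 5, 7, 11, 23, 29, 31, 37, 41, 43, ∞}.
(a,b)_2: α=-4, β=-5; u≡7, v≡3 (mod 8); ε(u)ε(v)=1·1, αω(v)=-4·1, βω(u)=-5·0; sum ≡ 1  ⇒  -1.
(a,b)_∞: sgn(-7337)=−, sgn(21238)=+, so +1.
(a,b)_5: α=2, u≡2; β=0, v≡3 (mod 5); (2|5)=-1, (3|5)=-1; sign (−1)^0·-1^0·-1^2 = +1.
(a,b)_43: α=-2, u≡25; β=0, v≡42 (mod 43); (25|43)=+1, (42|43)=-1; sign (−1)^0·+1^0·-1^-2 = +1.
(a,b)_37: α=0, u≡1; β=1, v≡22 (mod 37); (1|37)=+1, (22|37)=-1; sign (−1)^0·+1^1·-1^0 = +1.
(a,b)_7: α=0, u≡5; β=1, v≡3 (mod 7); (5|7)=-1, (3|7)=-1; sign (−1)^0·-1^1·-1^0 = -1.
(a,b)_23: α=1, u≡1; β=0, v≡1 (mod 23); (1|23)=+1, (1|23)=+1; sign (−1)^0·+1^0·+1^1 = +1.
(a,b)_31: α=0, u≡25; β=2, v≡26 (mod 31); (25|31)=+1, (26|31)=-1; sign (−1)^0·+1^2·-1^0 = +1.
(a,b)_29: α=1, u≡21; β=0, v≡19 (mod 29); (21|29)=-1, (19|29)=-1; sign (−1)^0·-1^0·-1^1 = -1.
(a,b)_41: α=0, u≡20; β=1, v≡29 (mod 41); (20|41)=+1, (29|41)=-1; sign (−1)^0·+1^1·-1^0 = +1.
(a,b)_3: α=0, u≡1; β=-2, v≡1 (mod 3); (1|3)=+1, (1|3)=+1; sign (−1)^0·+1^-2·+1^0 = +1.
(a,b)_11: α=1, u≡9; β=0, v≡8 (mod 11); (9|11)=+1, (8|11)=-1; sign (−1)^0·+1^0·-1^1 = -1.
Ram(-7337, 21238) = {2, 7, 11, 29}; no ℚ_2-point on the conic.

[2, 7, 11, 29]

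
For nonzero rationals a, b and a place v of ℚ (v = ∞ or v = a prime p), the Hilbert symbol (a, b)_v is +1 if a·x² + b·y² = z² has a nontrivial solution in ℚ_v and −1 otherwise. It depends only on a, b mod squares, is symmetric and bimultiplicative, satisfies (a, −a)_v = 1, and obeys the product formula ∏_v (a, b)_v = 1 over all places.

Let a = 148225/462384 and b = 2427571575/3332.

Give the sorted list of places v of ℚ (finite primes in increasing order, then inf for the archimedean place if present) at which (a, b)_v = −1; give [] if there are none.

[2, 13]

Mod squares: a ≡ 19, b ≡ 4199. Check v ∈ {∞, 2, 3, 5, 7, 11, 13, 17, 19}.
v=11: a=11^2·(≡7), b=11^2·(≡6) mod 11; (7|11)=-1, (6|11)=-1; (−1)^{2·2·5}·(-1)^2·(-1)^2 = +1.
v=17: a=17^0·(≡2), b=17^-1·(≡15) mod 17; (2|17)=+1, (15|17)=+1; (−1)^{0·-1·8}·(+1)^-1·(+1)^0 = +1.
v=7: a=7^2·(≡6), b=7^-2·(≡6) mod 7; (6|7)=-1, (6|7)=-1; (−1)^{2·-2·3}·(-1)^-2·(-1)^2 = +1.
v=19: a=19^-1·(≡17), b=19^3·(≡18) mod 19; (17|19)=+1, (18|19)=-1; (−1)^{-1·3·9}·(+1)^3·(-1)^-1 = +1.
v=13: a=13^-2·(≡2), b=13^1·(≡6) mod 13; (2|13)=-1, (6|13)=-1; (−1)^{-2·1·6}·(-1)^1·(-1)^-2 = -1.
v=3: a=3^-2·(≡1), b=3^2·(≡2) mod 3; (1|3)=+1, (2|3)=-1; (−1)^{-2·2·1}·(+1)^2·(-1)^-2 = +1.
v=∞: 19 > 0 and 4199 > 0  ⇒  (a,b)_∞ = +1.
v=2: v_2(a)=-4, v_2(b)=-2; units ≡ 3, 7 (mod 8); ε·ε+αω+βω = 1·1+-4·0+-2·1 ≡ 1  ⇒  (a,b)_2 = -1.
v=5: a=5^2·(≡1), b=5^2·(≡4) mod 5; (1|5)=+1, (4|5)=+1; (−1)^{2·2·2}·(+1)^2·(+1)^2 = +1.
Ram(19, 4199) = {2, 13}; no ℚ_2-point on the conic.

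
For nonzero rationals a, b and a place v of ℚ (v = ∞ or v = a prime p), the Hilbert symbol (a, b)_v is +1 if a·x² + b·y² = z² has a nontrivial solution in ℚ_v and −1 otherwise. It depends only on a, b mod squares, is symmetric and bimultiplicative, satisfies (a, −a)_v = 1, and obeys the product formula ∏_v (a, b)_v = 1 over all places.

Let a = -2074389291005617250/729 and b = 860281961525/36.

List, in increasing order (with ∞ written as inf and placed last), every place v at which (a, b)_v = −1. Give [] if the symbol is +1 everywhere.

[2, 19, 29, 37]

(a, b) ≡ (-1427090, 29) mod (ℚ^×)²; places V = {2, 3, 5, 7, 19, 29, 37, ∞}.
(a,b)_7: α=7, u≡5; β=4, v≡1 (mod 7); (5|7)=-1, (1|7)=+1; sign (−1)^0·-1^4·+1^7 = +1.
(a,b)_2: α=1, β=-2; u≡7, v≡5 (mod 8); ε(u)ε(v)=1·0, αω(v)=1·1, βω(u)=-2·0; sum ≡ 1  ⇒  -1.
(a,b)_5: α=3, u≡3; β=2, v≡1 (mod 5); (3|5)=-1, (1|5)=+1; sign (−1)^0·-1^2·+1^3 = +1.
(a,b)_∞: sgn(-1427090)=−, sgn(29)=+, so +1.
(a,b)_19: α=3, u≡11; β=2, v≡18 (mod 19); (11|19)=+1, (18|19)=-1; sign (−1)^0·+1^2·-1^3 = -1.
(a,b)_37: α=3, u≡11; β=2, v≡22 (mod 37); (11|37)=+1, (22|37)=-1; sign (−1)^0·+1^2·-1^3 = -1.
(a,b)_29: α=1, u≡8; β=1, v≡23 (mod 29); (8|29)=-1, (23|29)=+1; sign (−1)^0·-1^1·+1^1 = -1.
(a,b)_3: α=-6, u≡1; β=-2, v≡2 (mod 3); (1|3)=+1, (2|3)=-1; sign (−1)^0·+1^-2·-1^-6 = +1.
|Ram(-1427090, 29)| = 4, even; anisotropic at {2, 19, 29, 37}.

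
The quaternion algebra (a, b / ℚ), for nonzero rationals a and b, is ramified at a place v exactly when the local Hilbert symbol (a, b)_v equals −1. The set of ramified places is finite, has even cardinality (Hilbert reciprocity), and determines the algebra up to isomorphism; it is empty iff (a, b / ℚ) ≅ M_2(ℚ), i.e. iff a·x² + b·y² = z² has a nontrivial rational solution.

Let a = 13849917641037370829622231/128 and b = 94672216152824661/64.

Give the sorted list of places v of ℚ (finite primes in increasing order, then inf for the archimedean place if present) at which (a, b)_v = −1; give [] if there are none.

[2, 13, 19, 43]

Mod squares: a ≡ 782958878, b ≡ 10621. Check v ∈ {∞, 2, 3, 7, 13, 19, 29, 31, 41, 43}.
v=13: a=13^1·(≡3), b=13^1·(≡2) mod 13; (3|13)=+1, (2|13)=-1; (−1)^{1·1·6}·(+1)^1·(-1)^1 = -1.
v=19: a=19^1·(≡15), b=19^1·(≡15) mod 19; (15|19)=-1, (15|19)=-1; (−1)^{1·1·9}·(-1)^1·(-1)^1 = -1.
v=2: v_2(a)=-7, v_2(b)=-6; units ≡ 7, 5 (mod 8); ε·ε+αω+βω = 1·0+-7·1+-6·0 ≡ 1  ⇒  (a,b)_2 = -1.
v=43: a=43^1·(≡19), b=43^1·(≡26) mod 43; (19|43)=-1, (26|43)=-1; (−1)^{1·1·21}·(-1)^1·(-1)^1 = -1.
v=41: a=41^3·(≡29), b=41^2·(≡40) mod 41; (29|41)=-1, (40|41)=+1; (−1)^{3·2·20}·(-1)^2·(+1)^3 = +1.
v=31: a=31^3·(≡27), b=31^2·(≡19) mod 31; (27|31)=-1, (19|31)=+1; (−1)^{3·2·15}·(-1)^2·(+1)^3 = +1.
v=29: a=29^3·(≡2), b=29^2·(≡6) mod 29; (2|29)=-1, (6|29)=+1; (−1)^{3·2·14}·(-1)^2·(+1)^3 = +1.
v=3: a=3^12·(≡2), b=3^8·(≡1) mod 3; (2|3)=-1, (1|3)=+1; (−1)^{12·8·1}·(-1)^8·(+1)^12 = +1.
v=7: a=7^2·(≡1), b=7^0·(≡1) mod 7; (1|7)=+1, (1|7)=+1; (−1)^{2·0·3}·(+1)^0·(+1)^2 = +1.
v=∞: 782958878 > 0 and 10621 > 0  ⇒  (a,b)_∞ = +1.
|Ram(782958878, 10621)| = 4, even; anisotropic at {2, 13, 19, 43}.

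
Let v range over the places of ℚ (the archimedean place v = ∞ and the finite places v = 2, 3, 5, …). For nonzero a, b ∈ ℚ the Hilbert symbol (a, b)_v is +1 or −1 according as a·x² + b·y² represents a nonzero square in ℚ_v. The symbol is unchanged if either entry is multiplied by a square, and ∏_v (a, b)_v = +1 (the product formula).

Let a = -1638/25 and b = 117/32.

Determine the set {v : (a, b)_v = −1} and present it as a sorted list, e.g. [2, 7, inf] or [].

[7, 13]

(a, b) ≡ (-182, 26) mod (ℚ^×)²; places V = {2, 3, 5, 7, 13, ∞}.
(a,b)_3: α=2, u≡1; β=2, v≡2 (mod 3); (1|3)=+1, (2|3)=-1; sign (−1)^0·+1^2·-1^2 = +1.
(a,b)_13: α=1, u≡9; β=1, v≡8 (mod 13); (9|13)=+1, (8|13)=-1; sign (−1)^0·+1^1·-1^1 = -1.
(a,b)_2: α=1, β=-5; u≡5, v≡5 (mod 8); ε(u)ε(v)=0·0, αω(v)=1·1, βω(u)=-5·1; sum ≡ 0  ⇒  +1.
(a,b)_∞: sgn(-182)=−, sgn(26)=+, so +1.
(a,b)_5: α=-2, u≡2; β=0, v≡1 (mod 5); (2|5)=-1, (1|5)=+1; sign (−1)^0·-1^0·+1^-2 = +1.
(a,b)_7: α=1, u≡1; β=0, v≡3 (mod 7); (1|7)=+1, (3|7)=-1; sign (−1)^0·+1^0·-1^1 = -1.
(-182, 26 / ℚ) ramifies at {7, 13}: a division algebra.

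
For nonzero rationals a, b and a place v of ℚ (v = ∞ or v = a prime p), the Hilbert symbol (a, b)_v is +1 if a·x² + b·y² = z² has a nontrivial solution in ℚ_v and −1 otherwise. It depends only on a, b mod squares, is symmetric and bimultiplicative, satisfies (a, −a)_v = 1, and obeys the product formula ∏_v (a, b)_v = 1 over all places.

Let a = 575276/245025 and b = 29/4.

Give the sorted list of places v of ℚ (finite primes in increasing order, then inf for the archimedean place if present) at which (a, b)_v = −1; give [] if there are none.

Mod squares: a ≡ 851, b ≡ 29. Check v ∈ {∞, 2, 3, 5, 11, 13, 23, 29, 37}.
v=∞: 851 > 0 and 29 > 0  ⇒  (a,b)_∞ = +1.
v=3: a=3^-4·(≡2), b=3^0·(≡2) mod 3; (2|3)=-1, (2|3)=-1; (−1)^{-4·0·1}·(-1)^0·(-1)^-4 = +1.
v=5: a=5^-2·(≡1), b=5^0·(≡1) mod 5; (1|5)=+1, (1|5)=+1; (−1)^{-2·0·2}·(+1)^0·(+1)^-2 = +1.
v=13: a=13^2·(≡11), b=13^0·(≡4) mod 13; (11|13)=-1, (4|13)=+1; (−1)^{2·0·6}·(-1)^0·(+1)^2 = +1.
v=23: a=23^1·(≡21), b=23^0·(≡13) mod 23; (21|23)=-1, (13|23)=+1; (−1)^{1·0·11}·(-1)^0·(+1)^1 = +1.
v=2: v_2(a)=2, v_2(b)=-2; units ≡ 3, 5 (mod 8); ε·ε+αω+βω = 1·0+2·1+-2·1 ≡ 0  ⇒  (a,b)_2 = +1.
v=11: a=11^-2·(≡9), b=11^0·(≡10) mod 11; (9|11)=+1, (10|11)=-1; (−1)^{-2·0·5}·(+1)^0·(-1)^-2 = +1.
v=37: a=37^1·(≡31), b=37^0·(≡35) mod 37; (31|37)=-1, (35|37)=-1; (−1)^{1·0·18}·(-1)^0·(-1)^1 = -1.
v=29: a=29^0·(≡8), b=29^1·(≡22) mod 29; (8|29)=-1, (22|29)=+1; (−1)^{0·1·14}·(-1)^1·(+1)^0 = -1.
|Ram(851, 29)| = 2, even; anisotropic at {29, 37}.

[29, 37]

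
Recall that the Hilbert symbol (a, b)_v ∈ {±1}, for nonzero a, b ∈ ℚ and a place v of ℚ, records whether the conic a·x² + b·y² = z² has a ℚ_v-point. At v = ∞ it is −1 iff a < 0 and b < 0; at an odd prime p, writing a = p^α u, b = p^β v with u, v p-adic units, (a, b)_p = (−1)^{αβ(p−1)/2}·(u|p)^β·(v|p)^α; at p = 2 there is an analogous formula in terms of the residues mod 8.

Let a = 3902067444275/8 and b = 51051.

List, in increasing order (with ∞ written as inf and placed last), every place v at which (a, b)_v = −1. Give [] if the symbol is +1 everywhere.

Mod squares: a ≡ 22, b ≡ 51051. Check v ∈ {∞, 2, 3, 5, 7, 11, 13, 17}.
v=5: a=5^2·(≡2), b=5^0·(≡1) mod 5; (2|5)=-1, (1|5)=+1; (−1)^{2·0·2}·(-1)^0·(+1)^2 = +1.
v=11: a=11^3·(≡8), b=11^1·(≡10) mod 11; (8|11)=-1, (10|11)=-1; (−1)^{3·1·5}·(-1)^1·(-1)^3 = -1.
v=∞: 22 > 0 and 51051 > 0  ⇒  (a,b)_∞ = +1.
v=17: a=17^2·(≡14), b=17^1·(≡11) mod 17; (14|17)=-1, (11|17)=-1; (−1)^{2·1·8}·(-1)^1·(-1)^2 = -1.
v=2: v_2(a)=-3, v_2(b)=0; units ≡ 3, 3 (mod 8); ε·ε+αω+βω = 1·1+-3·1+0·1 ≡ 0  ⇒  (a,b)_2 = +1.
v=7: a=7^4·(≡1), b=7^1·(≡6) mod 7; (1|7)=+1, (6|7)=-1; (−1)^{4·1·3}·(+1)^1·(-1)^4 = +1.
v=13: a=13^2·(≡1), b=13^1·(≡1) mod 13; (1|13)=+1, (1|13)=+1; (−1)^{2·1·6}·(+1)^1·(+1)^2 = +1.
v=3: a=3^0·(≡1), b=3^1·(≡1) mod 3; (1|3)=+1, (1|3)=+1; (−1)^{0·1·1}·(+1)^1·(+1)^0 = +1.
|Ram(22, 51051)| = 2, even; anisotropic at {11, 17}.

[11, 17]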